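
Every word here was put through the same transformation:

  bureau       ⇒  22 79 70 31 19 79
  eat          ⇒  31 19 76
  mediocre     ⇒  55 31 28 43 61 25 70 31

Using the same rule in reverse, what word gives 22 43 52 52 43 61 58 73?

billions

b(#2)→22 and u(#21)→79: differences scale by 3, so n = 3·pos + 16. Each letter becomes 3×(its alphabet position, a=1..z=26) + 16.
Reversing it on 22 43 52 52 43 61 58 73: 22→(22−16)÷3=2=b, 43→(43−16)÷3=9=i, 52→(52−16)÷3=12=l, 52→(52−16)÷3=12=l, 43→(43−16)÷3=9=i, 61→(61−16)÷3=15=o, 58→(58−16)÷3=14=n, 73→(73−16)÷3=19=s.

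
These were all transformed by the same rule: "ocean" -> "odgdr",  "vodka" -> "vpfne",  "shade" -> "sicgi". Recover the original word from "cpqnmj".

Letter i (0-indexed) is shifted by i+0, so successive shifts are 0, 1, 2, ….
Reversing it on cpqnmj: c−0=c, p−1=o, q−2=o, n−3=k, m−4=i, j−5=e.

cookie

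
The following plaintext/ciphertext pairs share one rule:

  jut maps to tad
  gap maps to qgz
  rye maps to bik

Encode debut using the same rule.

nklad

The shift depends on letter class: consonant j→t is +10, but vowel u→a is +6. Vowels shift forward by 6 and consonants shift forward by 10.
Applying it to debut: d(cons)+10=n, e(vowel)+6=k, b(cons)+10=l, u(vowel)+6=a, t(cons)+10=d.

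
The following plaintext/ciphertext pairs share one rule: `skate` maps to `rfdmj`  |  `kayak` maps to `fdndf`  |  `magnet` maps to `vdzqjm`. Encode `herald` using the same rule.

ujwdao

This is an affine cipher: with a=0,…,z=25, each position x becomes (21x+3) mod 26.
On herald: h(7)→21·7+3≡20=u; e(4)→21·4+3≡9=j; r(17)→21·17+3≡22=w; a(0)→21·0+3≡3=d; l(11)→21·11+3≡0=a; d(3)→21·3+3≡14=o (all mod 26).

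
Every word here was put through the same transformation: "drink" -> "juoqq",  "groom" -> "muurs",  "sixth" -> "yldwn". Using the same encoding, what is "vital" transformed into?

blzdr

Shifts by position in drink: pos 0: d→j (+6), pos 1: r→u (+3), pos 2: i→o (+6), pos 3: n→q (+3) — repeating every 2. A repeating key of period 2 is used — shifts +6, +3 over and over.
For vital: v+6=b, i+3=l, t+6=z, a+3=d, l+6=r.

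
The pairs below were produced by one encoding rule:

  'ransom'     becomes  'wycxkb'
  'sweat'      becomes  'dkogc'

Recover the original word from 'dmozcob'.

respect

The output letters match the input read backwards, each shifted +10: ransom reversed is mosnar. Two steps: reverse the string, then apply a Caesar shift of +10.
Decoding dmozcob: shift back: d−10=t, m−10=c, o−10=e, z−10=p, c−10=s, o−10=e, b−10=r → tcepser; then reverse → respect.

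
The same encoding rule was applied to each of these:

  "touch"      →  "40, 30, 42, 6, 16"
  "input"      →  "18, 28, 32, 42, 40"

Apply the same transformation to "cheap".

With a=1..z=26, the number is 2·pos.
Applying it to cheap: c=3→6, h=8→16, e=5→10, a=1→2, p=16→32.

6, 16, 10, 2, 32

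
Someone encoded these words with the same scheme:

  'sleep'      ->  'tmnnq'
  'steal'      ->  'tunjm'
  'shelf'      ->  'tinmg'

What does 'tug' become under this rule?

udh

The shift depends on letter class: consonant s→t is +1, but vowel e→n is +9. Vowels shift forward by 9 and consonants shift forward by 1.
For tug: t(cons)+1=u, u(vowel)+9=d, g(cons)+1=h.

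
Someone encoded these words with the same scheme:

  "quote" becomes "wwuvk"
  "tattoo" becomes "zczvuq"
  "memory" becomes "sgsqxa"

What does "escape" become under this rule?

kuicvg

The shifts repeat in a cycle of length 2: positions 0,1,… shift by +6, +2, then the pattern repeats.
Applying it to escape: e+6=k, s+2=u, c+6=i, a+2=c, p+6=v, e+2=g.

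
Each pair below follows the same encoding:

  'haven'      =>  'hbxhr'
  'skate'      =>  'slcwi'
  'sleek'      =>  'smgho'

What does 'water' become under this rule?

In haven: h→h is +0, a→b is +1, v→x is +2, e→h is +3 — the shift increases by 1 each position. The shift increases by 1 at each position, starting from +0: 0, 1, 2, ….
On water: w+0=w, a+1=b, t+2=v, e+3=h, r+4=v.

wbvhv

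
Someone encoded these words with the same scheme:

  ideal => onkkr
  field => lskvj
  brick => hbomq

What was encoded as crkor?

wheel

A repeating key of period 2 is used — shifts +6, +10 over and over.
Undoing it on crkor: c−6=w, r−10=h, k−6=e, o−10=e, r−6=l.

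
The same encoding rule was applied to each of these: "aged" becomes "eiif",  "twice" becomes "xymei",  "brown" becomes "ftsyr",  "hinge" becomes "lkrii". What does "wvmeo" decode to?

stick

Shifts by position in aged: pos 0: a→e (+4), pos 1: g→i (+2), pos 2: e→i (+4), pos 3: d→f (+2) — repeating every 2. A repeating key of period 2 is used — shifts +4, +2 over and over.
Undoing it on wvmeo: w−4=s, v−2=t, m−4=i, e−2=c, o−4=k.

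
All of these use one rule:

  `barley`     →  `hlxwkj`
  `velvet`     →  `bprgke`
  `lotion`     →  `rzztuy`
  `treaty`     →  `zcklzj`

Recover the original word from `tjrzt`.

nylon

Shifts by position in barley: pos 0: b→h (+6), pos 1: a→l (+11), pos 2: r→x (+6), pos 3: l→w (+11) — repeating every 2. The shifts repeat in a cycle of length 2: positions 0,1,… shift by +6, +11, then the pattern repeats.
Decoding tjrzt: t−6=n, j−11=y, r−6=l, z−11=o, t−6=n.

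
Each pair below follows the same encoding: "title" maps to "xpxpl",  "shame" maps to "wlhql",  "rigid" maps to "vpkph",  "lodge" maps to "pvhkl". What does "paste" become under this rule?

thwxl

The shift depends on letter class: consonant t→x is +4, but vowel i→p is +7. Two shifts are in play — +7 for a/e/i/o/u, +4 for every other letter.
On paste: p(cons)+4=t, a(vowel)+7=h, s(cons)+4=w, t(cons)+4=x, e(vowel)+7=l.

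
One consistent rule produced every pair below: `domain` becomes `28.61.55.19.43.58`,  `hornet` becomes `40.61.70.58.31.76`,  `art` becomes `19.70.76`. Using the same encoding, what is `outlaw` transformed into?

61.79.76.52.19.85

With a=1..z=26, the number is 3·pos + 16.
Applying it to outlaw: o=15→61, u=21→79, t=20→76, l=12→52, a=1→19, w=23→85.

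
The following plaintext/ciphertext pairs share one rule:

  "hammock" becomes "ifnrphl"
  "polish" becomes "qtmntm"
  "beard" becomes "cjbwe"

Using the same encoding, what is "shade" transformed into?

Shifts by position in hammock: pos 0: h→i (+1), pos 1: a→f (+5), pos 2: m→n (+1), pos 3: m→r (+5) — repeating every 2. A repeating key of period 2 is used — shifts +1, +5 over and over.
Applying it to shade: s+1=t, h+5=m, a+1=b, d+5=i, e+1=f.

tmbif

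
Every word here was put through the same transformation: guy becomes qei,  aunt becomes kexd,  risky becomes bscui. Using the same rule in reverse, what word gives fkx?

Each letter is shifted forward by 10 in the alphabet (a Caesar shift of +10).
Undoing it on fkx: f−10=v, k−10=a, x−10=n.

van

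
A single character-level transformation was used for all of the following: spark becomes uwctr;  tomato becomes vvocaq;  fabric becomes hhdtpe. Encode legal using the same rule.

Shifts by position in spark: pos 0: s→u (+2), pos 1: p→w (+7), pos 2: a→c (+2), pos 3: r→t (+2), pos 4: k→r (+7) — repeating every 3. The shifts repeat in a cycle of length 3: positions 0,1,… shift by +2, +7, +2, then the pattern repeats.
On legal: l+2=n, e+7=l, g+2=i, a+2=c, l+7=s.

nlics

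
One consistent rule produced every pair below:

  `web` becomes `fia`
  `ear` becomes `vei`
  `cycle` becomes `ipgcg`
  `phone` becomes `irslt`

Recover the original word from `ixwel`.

haste

Two steps: reverse the string, then apply a Caesar shift of +4.
Reversing it on ixwel: shift back: i−4=e, x−4=t, w−4=s, e−4=a, l−4=h → etsah; then reverse → haste.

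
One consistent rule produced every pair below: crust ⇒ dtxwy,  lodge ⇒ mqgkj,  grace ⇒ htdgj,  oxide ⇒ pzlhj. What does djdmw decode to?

The shift increases by 1 at each position, starting from +1: 1, 2, 3, ….
Decoding djdmw: d−1=c, j−2=h, d−3=a, m−4=i, w−5=r.

chair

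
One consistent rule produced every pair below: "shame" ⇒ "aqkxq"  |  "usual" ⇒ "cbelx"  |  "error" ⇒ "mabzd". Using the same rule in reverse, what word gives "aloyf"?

In shame: s→a is +8, h→q is +9, a→k is +10, m→x is +11 — the shift increases by 1 each position. Letter i (0-indexed) is shifted by i+8, so successive shifts are 8, 9, 10, ….
Reversing it on aloyf: a−8=s, l−9=c, o−10=e, y−11=n, f−12=t.

scent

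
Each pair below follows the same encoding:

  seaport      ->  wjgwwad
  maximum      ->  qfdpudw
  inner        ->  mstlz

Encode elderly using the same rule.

In seaport: s→w is +4, e→j is +5, a→g is +6, p→w is +7 — the shift increases by 1 each position. Each letter shifts forward by (position + 4), i.e. 4, 5, 6, … — the shift grows by one for each successive letter.
On elderly: e+4=i, l+5=q, d+6=j, e+7=l, r+8=z, l+9=u, y+10=i.

iqjlzui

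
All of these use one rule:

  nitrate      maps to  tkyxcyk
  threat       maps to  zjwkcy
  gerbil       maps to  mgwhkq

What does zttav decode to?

A repeating key of period 3 is used — shifts +6, +2, +5 over and over.
Undoing it on zttav: z−6=t, t−2=r, t−5=o, a−6=u, v−2=t.

trout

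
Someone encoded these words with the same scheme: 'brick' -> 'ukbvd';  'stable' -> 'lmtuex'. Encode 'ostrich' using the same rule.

Compare letters: b→u is +19, r→k is +19, i→b is +19 — a constant shift. This is a Caesar cipher with shift 19.
Applying it to ostrich: o+19=h, s+19=l, t+19=m, r+19=k, i+19=b, c+19=v, h+19=a.

hlmkbva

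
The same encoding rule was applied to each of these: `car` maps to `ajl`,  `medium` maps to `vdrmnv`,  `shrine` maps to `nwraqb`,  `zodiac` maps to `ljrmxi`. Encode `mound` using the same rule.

mwdxv

The output letters match the input read backwards, each shifted +9: car reversed is rac. The word is reversed, then every letter is shifted forward by 9.
For mound: reverse → dnuom; then shift: d+9=m, n+9=w, u+9=d, o+9=x, m+9=v.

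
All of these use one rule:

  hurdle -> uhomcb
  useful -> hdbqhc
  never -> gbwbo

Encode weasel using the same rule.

lbtdbc

Treating letters as 0–25, the rule is x ↦ 15x + 19 (mod 26).
On weasel: w(22)→15·22+19≡11=l; e(4)→15·4+19≡1=b; a(0)→15·0+19≡19=t; s(18)→15·18+19≡3=d; e(4)→15·4+19≡1=b; l(11)→15·11+19≡2=c (all mod 26).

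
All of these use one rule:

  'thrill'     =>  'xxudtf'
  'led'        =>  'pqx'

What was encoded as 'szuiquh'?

The output letters match the input read backwards, each shifted +12: thrill reversed is llirht. Read the word backwards and shift each letter +12.
Decoding szuiquh: shift back: s−12=g, z−12=n, u−12=i, i−12=w, q−12=e, u−12=i, h−12=v → gniweiv; then reverse → viewing.

viewing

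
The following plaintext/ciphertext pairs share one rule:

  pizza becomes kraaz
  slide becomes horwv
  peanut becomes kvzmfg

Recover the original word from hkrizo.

Each pair mirrors across the alphabet (p↔k, i↔r, z↔a): positions sum to 25. Letters are reflected about the middle of the alphabet (position → 25−position): Atbash.
Decoding hkrizo: h↔s, k↔p, r↔i, i↔r, z↔a, o↔l.

spiral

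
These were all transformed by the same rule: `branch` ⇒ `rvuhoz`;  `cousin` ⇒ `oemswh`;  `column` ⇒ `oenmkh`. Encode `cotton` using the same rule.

oeppeh

b(1)→r(17) and r(17)→v(21) fit y≡23x+20 (mod 26); the inverse of 23 mod 26 is 17. This is an affine cipher: with a=0,…,z=25, each position x becomes (23x+20) mod 26.
On cotton: c(2)→23·2+20≡14=o; o(14)→23·14+20≡4=e; t(19)→23·19+20≡15=p; t(19)→23·19+20≡15=p; o(14)→23·14+20≡4=e; n(13)→23·13+20≡7=h (all mod 26).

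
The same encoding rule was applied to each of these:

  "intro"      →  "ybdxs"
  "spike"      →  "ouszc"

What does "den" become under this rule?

Read the word backwards and shift each letter +10.
For den: reverse → ned; then shift: n+10=x, e+10=o, d+10=n.

xon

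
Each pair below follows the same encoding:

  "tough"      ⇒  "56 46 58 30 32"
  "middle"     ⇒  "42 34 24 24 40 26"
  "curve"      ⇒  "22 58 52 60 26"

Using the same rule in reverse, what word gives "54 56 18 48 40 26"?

staple

With a=1..z=26, the number is 2·pos + 16.
Decoding 54 56 18 48 40 26: 54→(54−16)÷2=19=s, 56→(56−16)÷2=20=t, 18→(18−16)÷2=1=a, 48→(48−16)÷2=16=p, 40→(40−16)÷2=12=l, 26→(26−16)÷2=5=e.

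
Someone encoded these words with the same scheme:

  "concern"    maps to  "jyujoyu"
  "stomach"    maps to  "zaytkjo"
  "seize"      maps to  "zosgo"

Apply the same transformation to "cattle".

jkaaso

The shift depends on letter class: consonant c→j is +7, but vowel o→y is +10. Two shifts are in play — +10 for a/e/i/o/u, +7 for every other letter.
On cattle: c(cons)+7=j, a(vowel)+10=k, t(cons)+7=a, t(cons)+7=a, l(cons)+7=s, e(vowel)+10=o.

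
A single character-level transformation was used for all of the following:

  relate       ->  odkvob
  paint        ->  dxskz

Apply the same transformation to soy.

iyc

The output letters match the input read backwards, each shifted +10: relate reversed is etaler. Two steps: reverse the string, then apply a Caesar shift of +10.
On soy: reverse → yos; then shift: y+10=i, o+10=y, s+10=c.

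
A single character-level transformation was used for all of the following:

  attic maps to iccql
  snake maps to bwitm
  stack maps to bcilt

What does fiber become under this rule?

oqkma

The rule splits by letter class: vowels +8, consonants +9.
On fiber: f(cons)+9=o, i(vowel)+8=q, b(cons)+9=k, e(vowel)+8=m, r(cons)+9=a.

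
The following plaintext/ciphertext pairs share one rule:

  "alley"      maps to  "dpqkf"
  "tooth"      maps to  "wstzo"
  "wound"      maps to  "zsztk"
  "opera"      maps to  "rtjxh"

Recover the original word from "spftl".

In alley: a→d is +3, l→p is +4, l→q is +5, e→k is +6 — the shift increases by 1 each position. Each letter shifts forward by (position + 3), i.e. 3, 4, 5, … — the shift grows by one for each successive letter.
Reversing it on spftl: s−3=p, p−4=l, f−5=a, t−6=n, l−7=e.

plane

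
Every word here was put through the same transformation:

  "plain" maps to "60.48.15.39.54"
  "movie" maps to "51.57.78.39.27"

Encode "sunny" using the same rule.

The formula is n = 3×(alphabet index, a=1) + 12.
For sunny: s=19→69, u=21→75, n=14→54, n=14→54, y=25→87.

69.75.54.54.87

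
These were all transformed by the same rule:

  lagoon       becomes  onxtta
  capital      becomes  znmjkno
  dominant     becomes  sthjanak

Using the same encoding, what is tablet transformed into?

l(11)→o(14) and a(0)→n(13) fit y≡19x+13 (mod 26); the inverse of 19 mod 26 is 11. Treating letters as 0–25, the rule is x ↦ 19x + 13 (mod 26).
For tablet: t(19)→19·19+13≡10=k; a(0)→19·0+13≡13=n; b(1)→19·1+13≡6=g; l(11)→19·11+13≡14=o; e(4)→19·4+13≡11=l; t(19)→19·19+13≡10=k (all mod 26).

kngolk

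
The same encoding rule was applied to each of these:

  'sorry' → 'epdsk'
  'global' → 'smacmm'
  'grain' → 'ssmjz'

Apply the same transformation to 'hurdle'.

tvdexf

Shifts by position in sorry: pos 0: s→e (+12), pos 1: o→p (+1), pos 2: r→d (+12), pos 3: r→s (+1) — repeating every 2. A repeating key of period 2 is used — shifts +12, +1 over and over.
Applying it to hurdle: h+12=t, u+1=v, r+12=d, d+1=e, l+12=x, e+1=f.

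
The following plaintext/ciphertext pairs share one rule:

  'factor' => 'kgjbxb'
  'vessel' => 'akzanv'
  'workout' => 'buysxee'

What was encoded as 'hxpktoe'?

Each letter shifts forward by (position + 5), i.e. 5, 6, 7, … — the shift grows by one for each successive letter.
Decoding hxpktoe: h−5=c, x−6=r, p−7=i, k−8=c, t−9=k, o−10=e, e−11=t.

cricket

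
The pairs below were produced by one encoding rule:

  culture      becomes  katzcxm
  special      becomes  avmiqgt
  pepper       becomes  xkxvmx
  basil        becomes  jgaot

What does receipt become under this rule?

zkkkqvb

Shifts by position in culture: pos 0: c→k (+8), pos 1: u→a (+6), pos 2: l→t (+8), pos 3: t→z (+6) — repeating every 2. It's a Vigenère-style cipher with numeric key [8,6]: position i shifts by key[i mod 2].
Applying it to receipt: r+8=z, e+6=k, c+8=k, e+6=k, i+8=q, p+6=v, t+8=b.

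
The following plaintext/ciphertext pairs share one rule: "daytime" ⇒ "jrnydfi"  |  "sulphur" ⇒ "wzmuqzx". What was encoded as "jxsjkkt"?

Read the word backwards and shift each letter +5.
Reversing it on jxsjkkt: shift back: j−5=e, x−5=s, s−5=n, j−5=e, k−5=f, k−5=f, t−5=o → esneffo; then reverse → offense.

offense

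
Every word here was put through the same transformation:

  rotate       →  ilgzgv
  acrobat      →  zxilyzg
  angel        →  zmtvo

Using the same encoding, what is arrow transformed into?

Each pair mirrors across the alphabet (r↔i, o↔l, t↔g): positions sum to 25. Letters are reflected about the middle of the alphabet (position → 25−position): Atbash.
On arrow: a↔z, r↔i, r↔i, o↔l, w↔d.

ziild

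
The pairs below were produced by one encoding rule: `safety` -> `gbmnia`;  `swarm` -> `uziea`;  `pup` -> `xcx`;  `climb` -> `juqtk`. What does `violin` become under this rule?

The word is reversed, then every letter is shifted forward by 8.
For violin: reverse → niloiv; then shift: n+8=v, i+8=q, l+8=t, o+8=w, i+8=q, v+8=d.

vqtwqd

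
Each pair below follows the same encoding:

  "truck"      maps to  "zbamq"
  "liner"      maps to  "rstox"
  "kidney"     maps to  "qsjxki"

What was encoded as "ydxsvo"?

stripe

Shifts by position in truck: pos 0: t→z (+6), pos 1: r→b (+10), pos 2: u→a (+6), pos 3: c→m (+10) — repeating every 2. A repeating key of period 2 is used — shifts +6, +10 over and over.
Decoding ydxsvo: y−6=s, d−10=t, x−6=r, s−10=i, v−6=p, o−10=e.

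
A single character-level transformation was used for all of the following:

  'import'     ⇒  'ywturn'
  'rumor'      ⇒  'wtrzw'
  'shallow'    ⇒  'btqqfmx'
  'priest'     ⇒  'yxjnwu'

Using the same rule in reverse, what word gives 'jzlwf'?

argue

The output letters match the input read backwards, each shifted +5: import reversed is tropmi. The word is reversed, then every letter is shifted forward by 5.
Reversing it on jzlwf: shift back: j−5=e, z−5=u, l−5=g, w−5=r, f−5=a → eugra; then reverse → argue.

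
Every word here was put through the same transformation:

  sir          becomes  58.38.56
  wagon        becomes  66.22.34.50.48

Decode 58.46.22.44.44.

small

s(#19)→58 and i(#9)→38: differences scale by 2, so n = 2·pos + 20. Each letter becomes 2×(its alphabet position, a=1..z=26) + 20.
Undoing it on 58.46.22.44.44: 58→(58−20)÷2=19=s, 46→(46−20)÷2=13=m, 22→(22−20)÷2=1=a, 44→(44−20)÷2=12=l, 44→(44−20)÷2=12=l.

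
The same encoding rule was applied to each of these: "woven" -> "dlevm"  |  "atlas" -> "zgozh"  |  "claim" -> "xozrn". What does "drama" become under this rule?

wiznz

This is an affine cipher: with a=0,…,z=25, each position x becomes (25x+25) mod 26.
For drama: d(3)→25·3+25≡22=w; r(17)→25·17+25≡8=i; a(0)→25·0+25≡25=z; m(12)→25·12+25≡13=n; a(0)→25·0+25≡25=z (all mod 26).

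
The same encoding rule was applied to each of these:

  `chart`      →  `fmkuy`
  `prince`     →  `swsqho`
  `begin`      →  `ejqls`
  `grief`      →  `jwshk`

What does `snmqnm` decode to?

picnic

Shifts by position in chart: pos 0: c→f (+3), pos 1: h→m (+5), pos 2: a→k (+10), pos 3: r→u (+3), pos 4: t→y (+5) — repeating every 3. It's a Vigenère-style cipher with numeric key [3,5,10]: position i shifts by key[i mod 3].
Decoding snmqnm: s−3=p, n−5=i, m−10=c, q−3=n, n−5=i, m−10=c.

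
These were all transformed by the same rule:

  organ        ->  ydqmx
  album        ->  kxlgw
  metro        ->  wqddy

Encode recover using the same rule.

bqmafqb

The shifts repeat in a cycle of length 2: positions 0,1,… shift by +10, +12, then the pattern repeats.
Applying it to recover: r+10=b, e+12=q, c+10=m, o+12=a, v+10=f, e+12=q, r+10=b.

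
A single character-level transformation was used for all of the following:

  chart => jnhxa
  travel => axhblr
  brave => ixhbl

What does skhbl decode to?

Shifts by position in chart: pos 0: c→j (+7), pos 1: h→n (+6), pos 2: a→h (+7), pos 3: r→x (+6) — repeating every 2. A repeating key of period 2 is used — shifts +7, +6 over and over.
Reversing it on skhbl: s−7=l, k−6=e, h−7=a, b−6=v, l−7=e.

leave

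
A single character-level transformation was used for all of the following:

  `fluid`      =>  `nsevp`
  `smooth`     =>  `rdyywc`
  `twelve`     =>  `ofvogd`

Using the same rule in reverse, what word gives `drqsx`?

night

The output letters match the input read backwards, each shifted +10: fluid reversed is diulf. Read the word backwards and shift each letter +10.
Decoding drqsx: shift back: d−10=t, r−10=h, q−10=g, s−10=i, x−10=n → thgin; then reverse → night.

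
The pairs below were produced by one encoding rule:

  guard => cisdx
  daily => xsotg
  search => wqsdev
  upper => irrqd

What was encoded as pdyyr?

g(6)→c(2) and u(20)→i(8) fit y≡19x+18 (mod 26); the inverse of 19 mod 26 is 11. Each letter's alphabet position (a=0..z=25) is mapped through 19·x+18 mod 26 — an affine cipher.
Decoding pdyyr: p(15)→11·(15−18)≡19=t; d(3)→11·(3−18)≡17=r; y(24)→11·(24−18)≡14=o; y(24)→11·(24−18)≡14=o; r(17)→11·(17−18)≡15=p (all mod 26).

troop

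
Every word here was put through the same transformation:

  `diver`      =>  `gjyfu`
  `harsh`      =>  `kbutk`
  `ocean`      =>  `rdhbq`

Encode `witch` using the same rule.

zjwdk

Shifts by position in diver: pos 0: d→g (+3), pos 1: i→j (+1), pos 2: v→y (+3), pos 3: e→f (+1) — repeating every 2. The shifts repeat in a cycle of length 2: positions 0,1,… shift by +3, +1, then the pattern repeats.
Applying it to witch: w+3=z, i+1=j, t+3=w, c+1=d, h+3=k.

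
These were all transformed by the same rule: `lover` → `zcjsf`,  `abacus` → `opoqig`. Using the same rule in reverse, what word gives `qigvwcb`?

This is a Caesar cipher with shift 14.
Decoding qigvwcb: q−14=c, i−14=u, g−14=s, v−14=h, w−14=i, c−14=o, b−14=n.

cushion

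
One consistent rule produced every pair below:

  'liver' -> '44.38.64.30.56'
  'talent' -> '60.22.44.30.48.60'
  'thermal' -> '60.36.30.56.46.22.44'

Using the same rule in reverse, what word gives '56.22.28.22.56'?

l(#12)→44 and i(#9)→38: differences scale by 2, so n = 2·pos + 20. With a=1..z=26, the number is 2·pos + 20.
Decoding 56.22.28.22.56: 56→(56−20)÷2=18=r, 22→(22−20)÷2=1=a, 28→(28−20)÷2=4=d, 22→(22−20)÷2=1=a, 56→(56−20)÷2=18=r.

radar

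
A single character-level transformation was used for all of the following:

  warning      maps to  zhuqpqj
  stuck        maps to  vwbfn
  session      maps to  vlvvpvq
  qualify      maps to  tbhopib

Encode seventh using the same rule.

vlylqwk

The shift depends on letter class: consonant w→z is +3, but vowel a→h is +7. The rule splits by letter class: vowels +7, consonants +3.
Applying it to seventh: s(cons)+3=v, e(vowel)+7=l, v(cons)+3=y, e(vowel)+7=l, n(cons)+3=q, t(cons)+3=w, h(cons)+3=k.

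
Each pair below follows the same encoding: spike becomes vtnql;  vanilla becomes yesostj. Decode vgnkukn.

science

In spike: s→v is +3, p→t is +4, i→n is +5, k→q is +6 — the shift increases by 1 each position. Each letter shifts forward by (position + 3), i.e. 3, 4, 5, … — the shift grows by one for each successive letter.
Decoding vgnkukn: v−3=s, g−4=c, n−5=i, k−6=e, u−7=n, k−8=c, n−9=e.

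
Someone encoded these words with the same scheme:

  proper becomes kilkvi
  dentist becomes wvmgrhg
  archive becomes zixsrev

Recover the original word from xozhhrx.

classic

Each pair mirrors across the alphabet (p↔k, r↔i, o↔l): positions sum to 25. This is the alphabet-reversal cipher (Atbash): a becomes z, b becomes y, etc.
Reversing it on xozhhrx: x↔c, o↔l, z↔a, h↔s, h↔s, r↔i, x↔c.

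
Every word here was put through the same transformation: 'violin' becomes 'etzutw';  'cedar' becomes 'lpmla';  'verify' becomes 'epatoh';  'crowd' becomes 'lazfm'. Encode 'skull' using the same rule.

Vowels shift forward by 11 and consonants shift forward by 9.
For skull: s(cons)+9=b, k(cons)+9=t, u(vowel)+11=f, l(cons)+9=u, l(cons)+9=u.

btfuu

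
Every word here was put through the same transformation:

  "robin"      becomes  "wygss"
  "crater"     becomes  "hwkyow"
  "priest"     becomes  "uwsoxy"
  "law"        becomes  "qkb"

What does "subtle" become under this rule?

The shift depends on letter class: consonant r→w is +5, but vowel o→y is +10. Vowels shift forward by 10 and consonants shift forward by 5.
On subtle: s(cons)+5=x, u(vowel)+10=e, b(cons)+5=g, t(cons)+5=y, l(cons)+5=q, e(vowel)+10=o.

xegyqo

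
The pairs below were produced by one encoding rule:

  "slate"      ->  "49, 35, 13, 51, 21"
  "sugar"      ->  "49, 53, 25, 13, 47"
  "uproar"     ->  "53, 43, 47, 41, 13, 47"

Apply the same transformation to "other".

s(#19)→49 and l(#12)→35: differences scale by 2, so n = 2·pos + 11. Each letter becomes 2×(its alphabet position, a=1..z=26) + 11.
Applying it to other: o=15→41, t=20→51, h=8→27, e=5→21, r=18→47.

41, 51, 27, 21, 47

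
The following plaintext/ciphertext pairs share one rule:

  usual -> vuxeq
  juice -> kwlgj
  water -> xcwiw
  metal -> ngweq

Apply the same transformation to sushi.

twvln

In usual: u→v is +1, s→u is +2, u→x is +3, a→e is +4 — the shift increases by 1 each position. Letter i (0-indexed) is shifted by i+1, so successive shifts are 1, 2, 3, ….
For sushi: s+1=t, u+2=w, s+3=v, h+4=l, i+5=n.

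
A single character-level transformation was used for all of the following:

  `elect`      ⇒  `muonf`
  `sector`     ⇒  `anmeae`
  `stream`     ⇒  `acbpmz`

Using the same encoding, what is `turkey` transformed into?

bdbvql

In elect: e→m is +8, l→u is +9, e→o is +10, c→n is +11 — the shift increases by 1 each position. Letter i (0-indexed) is shifted by i+8, so successive shifts are 8, 9, 10, ….
For turkey: t+8=b, u+9=d, r+10=b, k+11=v, e+12=q, y+13=l.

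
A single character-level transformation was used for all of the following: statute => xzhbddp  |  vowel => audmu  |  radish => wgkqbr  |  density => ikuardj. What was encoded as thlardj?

Each letter shifts forward by (position + 5), i.e. 5, 6, 7, … — the shift grows by one for each successive letter.
Decoding thlardj: t−5=o, h−6=b, l−7=e, a−8=s, r−9=i, d−10=t, j−11=y.

obesity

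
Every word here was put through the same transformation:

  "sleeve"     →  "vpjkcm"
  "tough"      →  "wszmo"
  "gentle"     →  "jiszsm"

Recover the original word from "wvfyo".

In sleeve: s→v is +3, l→p is +4, e→j is +5, e→k is +6 — the shift increases by 1 each position. Letter i (0-indexed) is shifted by i+3, so successive shifts are 3, 4, 5, ….
Undoing it on wvfyo: w−3=t, v−4=r, f−5=a, y−6=s, o−7=h.

trash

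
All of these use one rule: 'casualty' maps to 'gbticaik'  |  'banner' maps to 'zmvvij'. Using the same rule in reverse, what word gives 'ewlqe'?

The word is reversed, then every letter is shifted forward by 8.
Undoing it on ewlqe: shift back: e−8=w, w−8=o, l−8=d, q−8=i, e−8=w → wodiw; then reverse → widow.

widow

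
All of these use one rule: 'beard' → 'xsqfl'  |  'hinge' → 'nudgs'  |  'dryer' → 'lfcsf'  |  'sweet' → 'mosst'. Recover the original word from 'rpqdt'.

plant

b(1)→x(23) and e(4)→s(18) fit y≡7x+16 (mod 26); the inverse of 7 mod 26 is 15. This is an affine cipher: with a=0,…,z=25, each position x becomes (7x+16) mod 26.
Reversing it on rpqdt: r(17)→15·(17−16)≡15=p; p(15)→15·(15−16)≡11=l; q(16)→15·(16−16)≡0=a; d(3)→15·(3−16)≡13=n; t(19)→15·(19−16)≡19=t (all mod 26).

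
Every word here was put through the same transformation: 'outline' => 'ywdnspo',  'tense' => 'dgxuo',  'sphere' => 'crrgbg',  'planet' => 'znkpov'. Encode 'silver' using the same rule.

Shifts by position in outline: pos 0: o→y (+10), pos 1: u→w (+2), pos 2: t→d (+10), pos 3: l→n (+2) — repeating every 2. The shifts repeat in a cycle of length 2: positions 0,1,… shift by +10, +2, then the pattern repeats.
For silver: s+10=c, i+2=k, l+10=v, v+2=x, e+10=o, r+2=t.

ckvxot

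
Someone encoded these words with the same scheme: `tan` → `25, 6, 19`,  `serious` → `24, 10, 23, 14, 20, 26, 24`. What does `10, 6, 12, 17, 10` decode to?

eagle

Letters become their 1-based position plus 5 (so a→6, b→7, …).
Reversing it on 10, 6, 12, 17, 10: 10→(10−5)÷1=5=e, 6→(6−5)÷1=1=a, 12→(12−5)÷1=7=g, 17→(17−5)÷1=12=l, 10→(10−5)÷1=5=e.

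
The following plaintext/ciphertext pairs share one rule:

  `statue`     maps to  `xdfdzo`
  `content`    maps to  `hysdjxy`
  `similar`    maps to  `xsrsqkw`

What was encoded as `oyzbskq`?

Shifts by position in statue: pos 0: s→x (+5), pos 1: t→d (+10), pos 2: a→f (+5), pos 3: t→d (+10) — repeating every 2. The shifts repeat in a cycle of length 2: positions 0,1,… shift by +5, +10, then the pattern repeats.
Decoding oyzbskq: o−5=j, y−10=o, z−5=u, b−10=r, s−5=n, k−10=a, q−5=l.

journal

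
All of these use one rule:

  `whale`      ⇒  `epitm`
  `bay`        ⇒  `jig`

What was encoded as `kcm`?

Compare letters: w→e is +8, h→p is +8, a→i is +8 — a constant shift. Every letter moves 8 places later in the alphabet, wrapping around z→a.
Reversing it on kcm: k−8=c, c−8=u, m−8=e.

cue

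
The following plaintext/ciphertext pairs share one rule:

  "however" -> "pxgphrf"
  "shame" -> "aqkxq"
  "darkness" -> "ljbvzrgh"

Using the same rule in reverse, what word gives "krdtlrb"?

citizen

In however: h→p is +8, o→x is +9, w→g is +10, e→p is +11 — the shift increases by 1 each position. Each letter shifts forward by (position + 8), i.e. 8, 9, 10, … — the shift grows by one for each successive letter.
Reversing it on krdtlrb: k−8=c, r−9=i, d−10=t, t−11=i, l−12=z, r−13=e, b−14=n.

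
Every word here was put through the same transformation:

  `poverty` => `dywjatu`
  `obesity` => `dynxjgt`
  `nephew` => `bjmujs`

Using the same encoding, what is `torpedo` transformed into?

The output letters match the input read backwards, each shifted +5: poverty reversed is ytrevop. Two steps: reverse the string, then apply a Caesar shift of +5.
Applying it to torpedo: reverse → odeprot; then shift: o+5=t, d+5=i, e+5=j, p+5=u, r+5=w, o+5=t, t+5=y.

tijuwty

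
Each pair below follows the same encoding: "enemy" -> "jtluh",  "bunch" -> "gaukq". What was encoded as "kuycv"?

In enemy: e→j is +5, n→t is +6, e→l is +7, m→u is +8 — the shift increases by 1 each position. Each letter shifts forward by (position + 5), i.e. 5, 6, 7, … — the shift grows by one for each successive letter.
Reversing it on kuycv: k−5=f, u−6=o, y−7=r, c−8=u, v−9=m.

forum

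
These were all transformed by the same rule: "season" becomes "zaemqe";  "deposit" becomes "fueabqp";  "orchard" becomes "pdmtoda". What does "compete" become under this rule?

qfqbyao

The output letters match the input read backwards, each shifted +12: season reversed is nosaes. Read the word backwards and shift each letter +12.
Applying it to compete: reverse → etepmoc; then shift: e+12=q, t+12=f, e+12=q, p+12=b, m+12=y, o+12=a, c+12=o.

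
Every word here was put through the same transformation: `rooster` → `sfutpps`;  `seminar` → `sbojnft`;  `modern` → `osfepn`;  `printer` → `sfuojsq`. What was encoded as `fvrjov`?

The word is reversed, then every letter is shifted forward by 1.
Undoing it on fvrjov: shift back: f−1=e, v−1=u, r−1=q, j−1=i, o−1=n, v−1=u → euqinu; then reverse → unique.

unique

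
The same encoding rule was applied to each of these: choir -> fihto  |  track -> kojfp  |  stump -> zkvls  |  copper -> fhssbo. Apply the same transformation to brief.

uotbm

c(2)→f(5) and h(7)→i(8) fit y≡11x+9 (mod 26); the inverse of 11 mod 26 is 19. Each letter's alphabet position (a=0..z=25) is mapped through 11·x+9 mod 26 — an affine cipher.
For brief: b(1)→11·1+9≡20=u; r(17)→11·17+9≡14=o; i(8)→11·8+9≡19=t; e(4)→11·4+9≡1=b; f(5)→11·5+9≡12=m (all mod 26).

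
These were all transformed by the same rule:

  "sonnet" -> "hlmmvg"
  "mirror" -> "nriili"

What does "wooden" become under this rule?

dllwvm

Letters are reflected about the middle of the alphabet (position → 25−position): Atbash.
On wooden: w↔d, o↔l, o↔l, d↔w, e↔v, n↔m.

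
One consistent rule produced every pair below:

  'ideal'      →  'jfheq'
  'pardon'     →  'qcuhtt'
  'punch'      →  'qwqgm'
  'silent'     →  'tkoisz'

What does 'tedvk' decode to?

scarf

In ideal: i→j is +1, d→f is +2, e→h is +3, a→e is +4 — the shift increases by 1 each position. Letter i (0-indexed) is shifted by i+1, so successive shifts are 1, 2, 3, ….
Undoing it on tedvk: t−1=s, e−2=c, d−3=a, v−4=r, k−5=f.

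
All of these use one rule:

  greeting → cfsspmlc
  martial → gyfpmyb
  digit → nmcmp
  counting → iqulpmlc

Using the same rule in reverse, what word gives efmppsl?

g(6)→c(2) and r(17)→f(5) fit y≡5x+24 (mod 26); the inverse of 5 mod 26 is 21. Each letter's alphabet position (a=0..z=25) is mapped through 5·x+24 mod 26 — an affine cipher.
Undoing it on efmppsl: e(4)→21·(4−24)≡22=w; f(5)→21·(5−24)≡17=r; m(12)→21·(12−24)≡8=i; p(15)→21·(15−24)≡19=t; p(15)→21·(15−24)≡19=t; s(18)→21·(18−24)≡4=e; l(11)→21·(11−24)≡13=n (all mod 26).

written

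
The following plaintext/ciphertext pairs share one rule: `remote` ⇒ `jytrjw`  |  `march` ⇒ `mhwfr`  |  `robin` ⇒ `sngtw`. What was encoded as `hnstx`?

The output letters match the input read backwards, each shifted +5: remote reversed is etomer. Read the word backwards and shift each letter +5.
Decoding hnstx: shift back: h−5=c, n−5=i, s−5=n, t−5=o, x−5=s → cinos; then reverse → sonic.

sonic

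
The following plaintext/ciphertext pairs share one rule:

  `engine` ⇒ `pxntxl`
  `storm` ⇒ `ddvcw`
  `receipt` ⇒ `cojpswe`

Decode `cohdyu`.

Shifts by position in engine: pos 0: e→p (+11), pos 1: n→x (+10), pos 2: g→n (+7), pos 3: i→t (+11), pos 4: n→x (+10), pos 5: e→l (+7) — repeating every 3. It's a Vigenère-style cipher with numeric key [11,10,7]: position i shifts by key[i mod 3].
Undoing it on cohdyu: c−11=r, o−10=e, h−7=a, d−11=s, y−10=o, u−7=n.

reason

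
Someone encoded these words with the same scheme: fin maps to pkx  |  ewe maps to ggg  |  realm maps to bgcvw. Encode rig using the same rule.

The shift depends on letter class: consonant f→p is +10, but vowel i→k is +2. Two shifts are in play — +2 for a/e/i/o/u, +10 for every other letter.
Applying it to rig: r(cons)+10=b, i(vowel)+2=k, g(cons)+10=q.

bkq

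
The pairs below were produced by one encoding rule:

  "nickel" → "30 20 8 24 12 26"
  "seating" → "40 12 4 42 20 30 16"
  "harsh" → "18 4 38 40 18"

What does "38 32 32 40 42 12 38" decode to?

The formula is n = 2×(alphabet index, a=1) + 2.
Reversing it on 38 32 32 40 42 12 38: 38→(38−2)÷2=18=r, 32→(32−2)÷2=15=o, 32→(32−2)÷2=15=o, 40→(40−2)÷2=19=s, 42→(42−2)÷2=20=t, 12→(12−2)÷2=5=e, 38→(38−2)÷2=18=r.

rooster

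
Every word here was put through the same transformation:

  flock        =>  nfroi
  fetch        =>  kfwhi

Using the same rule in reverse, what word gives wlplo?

Read the word backwards and shift each letter +3.
Reversing it on wlplo: shift back: w−3=t, l−3=i, p−3=m, l−3=i, o−3=l → timil; then reverse → limit.

limit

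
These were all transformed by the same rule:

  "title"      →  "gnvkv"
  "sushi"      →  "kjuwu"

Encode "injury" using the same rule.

atwlpk

The output letters match the input read backwards, each shifted +2: title reversed is eltit. Read the word backwards and shift each letter +2.
Applying it to injury: reverse → yrujni; then shift: y+2=a, r+2=t, u+2=w, j+2=l, n+2=p, i+2=k.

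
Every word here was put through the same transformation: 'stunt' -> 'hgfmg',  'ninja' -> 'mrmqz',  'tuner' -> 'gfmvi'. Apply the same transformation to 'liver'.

Each letter is replaced by its mirror in the alphabet: a↔z, b↔y, c↔x, and so on (the Atbash cipher).
Applying it to liver: l↔o, i↔r, v↔e, e↔v, r↔i.

orevi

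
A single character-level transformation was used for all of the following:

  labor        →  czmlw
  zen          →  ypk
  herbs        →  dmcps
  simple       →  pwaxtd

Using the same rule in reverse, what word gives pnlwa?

place

The output letters match the input read backwards, each shifted +11: labor reversed is robal. The word is reversed, then every letter is shifted forward by 11.
Undoing it on pnlwa: shift back: p−11=e, n−11=c, l−11=a, w−11=l, a−11=p → ecalp; then reverse → place.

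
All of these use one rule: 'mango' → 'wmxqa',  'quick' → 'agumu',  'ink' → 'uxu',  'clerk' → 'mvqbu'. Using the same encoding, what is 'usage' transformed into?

gcmqq

The rule splits by letter class: vowels +12, consonants +10.
For usage: u(vowel)+12=g, s(cons)+10=c, a(vowel)+12=m, g(cons)+10=q, e(vowel)+12=q.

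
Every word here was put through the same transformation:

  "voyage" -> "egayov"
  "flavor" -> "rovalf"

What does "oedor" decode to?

rodeo

It's just the letters in reverse order.
Reversing it on oedor: then reverse → rodeo.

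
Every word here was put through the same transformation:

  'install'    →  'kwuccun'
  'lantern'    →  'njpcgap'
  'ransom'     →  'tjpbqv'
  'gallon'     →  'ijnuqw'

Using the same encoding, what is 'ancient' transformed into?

cwergwv

Shifts by position in install: pos 0: i→k (+2), pos 1: n→w (+9), pos 2: s→u (+2), pos 3: t→c (+9) — repeating every 2. A repeating key of period 2 is used — shifts +2, +9 over and over.
Applying it to ancient: a+2=c, n+9=w, c+2=e, i+9=r, e+2=g, n+9=w, t+2=v.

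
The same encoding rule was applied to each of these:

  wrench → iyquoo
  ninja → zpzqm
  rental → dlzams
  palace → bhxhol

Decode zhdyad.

Shifts by position in wrench: pos 0: w→i (+12), pos 1: r→y (+7), pos 2: e→q (+12), pos 3: n→u (+7) — repeating every 2. It's a Vigenère-style cipher with numeric key [12,7]: position i shifts by key[i mod 2].
Undoing it on zhdyad: z−12=n, h−7=a, d−12=r, y−7=r, a−12=o, d−7=w.

narrow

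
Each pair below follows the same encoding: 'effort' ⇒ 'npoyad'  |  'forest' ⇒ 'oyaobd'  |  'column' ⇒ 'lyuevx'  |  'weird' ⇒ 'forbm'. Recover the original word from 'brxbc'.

short

Shifts by position in effort: pos 0: e→n (+9), pos 1: f→p (+10), pos 2: f→o (+9), pos 3: o→y (+10) — repeating every 2. It's a Vigenère-style cipher with numeric key [9,10]: position i shifts by key[i mod 2].
Undoing it on brxbc: b−9=s, r−10=h, x−9=o, b−10=r, c−9=t.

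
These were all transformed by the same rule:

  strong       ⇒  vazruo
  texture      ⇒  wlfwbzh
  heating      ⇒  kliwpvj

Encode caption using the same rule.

Shifts by position in strong: pos 0: s→v (+3), pos 1: t→a (+7), pos 2: r→z (+8), pos 3: o→r (+3), pos 4: n→u (+7), pos 5: g→o (+8) — repeating every 3. A repeating key of period 3 is used — shifts +3, +7, +8 over and over.
Applying it to caption: c+3=f, a+7=h, p+8=x, t+3=w, i+7=p, o+8=w, n+3=q.

fhxwpwq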